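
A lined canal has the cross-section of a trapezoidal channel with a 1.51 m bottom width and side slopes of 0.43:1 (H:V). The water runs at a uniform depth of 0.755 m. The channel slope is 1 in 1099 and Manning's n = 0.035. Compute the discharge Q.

Q = 0.69 m³/s

With bottom width b = 1.51 m and side slope z = 0.43: A = (b + zy)y = (1.51 + 0.43×0.755)×0.755 = 1.385 m²; P = b + 2y√(1+z²) = 1.51 + 2×0.755×1.089 = 3.154 m.
Hydraulic radius R = A/P = 1.385/3.154 = 0.4392 m.
Manning's equation: Q = (1/n) A R^(2/3) S^(1/2) = (1/0.035) × 1.385 × 0.4392^(2/3) × 0.0009099^(1/2) = 0.69 m³/s.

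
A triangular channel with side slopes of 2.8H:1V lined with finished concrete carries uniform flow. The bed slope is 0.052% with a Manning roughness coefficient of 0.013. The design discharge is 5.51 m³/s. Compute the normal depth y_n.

y_n = 1.26 m

Manning's equation rearranged: A R^(2/3) = nQ / (1·√S) = 0.013 × 5.51 / (√0.00052) = 3.141.
Try y = 0.882 m: A R^(2/3) = 1.212 — too small.
Try y = 1.26 m: A R^(2/3) = 3.139 — close enough.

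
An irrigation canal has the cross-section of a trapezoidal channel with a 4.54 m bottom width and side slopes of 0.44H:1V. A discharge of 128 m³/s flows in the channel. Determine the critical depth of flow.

At critical depth, Q² T / (g A³) = 1, i.e. A³/T = Q²/g = 128²/9.81 = 1670.
Try y = 4.26 m: A³/T = 2462 — high.
Try y = 3.24 m: A³/T = 977 — low.
Try y = 3.8 m: A³/T = 1668 — ≈ 1670.

y_c = 3.8 m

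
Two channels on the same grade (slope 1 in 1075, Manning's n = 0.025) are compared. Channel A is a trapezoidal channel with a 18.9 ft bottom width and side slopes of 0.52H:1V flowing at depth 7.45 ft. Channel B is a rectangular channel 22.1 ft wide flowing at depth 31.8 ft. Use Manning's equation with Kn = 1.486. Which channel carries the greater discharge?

channel B

Channel A: With bottom width b = 18.9 ft and side slope z = 0.52: A = (b + zy)y = (18.9 + 0.52×7.45)×7.45 = 169.7 ft²; P = b + 2y√(1+z²) = 18.9 + 2×7.45×1.127 = 35.69 ft. Hydraulic radius R = A/P = 169.7/35.69 = 4.753 ft. Q_A = (1.486/0.025)·169.7·4.753^(2/3)·√0.0009302 = 869.6 ft³/s.
Channel B: Flow area A = b·y = 22.1 × 31.8 = 702.8 ft². Wetted perimeter P = b + 2y = 22.1 + 2×31.8 = 85.7 ft. Hydraulic radius R = A/P = 702.8/85.7 = 8.2 ft. Q_B = (1.486/0.025)·702.8·8.2^(2/3)·√0.0009302 = 5181 ft³/s.
Q_A = 869.6 ft³/s vs Q_B = 5181 ft³/s, so channel B carries more.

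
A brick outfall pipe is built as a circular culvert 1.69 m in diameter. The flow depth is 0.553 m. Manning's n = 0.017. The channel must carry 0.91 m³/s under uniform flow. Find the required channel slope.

S = 0.0028

For a circular section of diameter D = 1.69 m at depth y = 0.553 m, the central angle is θ = 2 arccos(1 − 2y/D) = 2.436 rad. Then A = (D²/8)(θ − sin θ) = 0.6381 m² and P = Dθ/2 = 2.058 m.
Hydraulic radius R = A/P = 0.6381/2.058 = 0.31 m.
From Manning's equation, S = [nQ / (1 A R^(2/3))]² = [0.017 × 0.91 / (1 × 0.6381 × 0.31^(2/3))]² = 0.0028.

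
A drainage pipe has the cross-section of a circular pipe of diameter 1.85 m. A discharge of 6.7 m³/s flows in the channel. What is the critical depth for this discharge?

y_c = 1.28 m

At critical depth, Q² T / (g A³) = 1, i.e. A³/T = Q²/g = 6.7²/9.81 = 4.576.
Trying y = 1.57 m: A³/T = 10.85 — high.
Trying y = 0.934 m: A³/T = 1.362 — low.
Trying y = 1.28 m: A³/T = 4.573 — matches.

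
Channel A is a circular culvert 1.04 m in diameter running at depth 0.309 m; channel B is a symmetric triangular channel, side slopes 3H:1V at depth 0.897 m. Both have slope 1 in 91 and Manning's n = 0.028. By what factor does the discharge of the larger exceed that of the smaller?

Channel A: For a circular section of diameter D = 1.04 m at depth y = 0.309 m, the central angle is θ = 2 arccos(1 − 2y/D) = 2.306 rad. Then A = (D²/8)(θ − sin θ) = 0.2115 m² and P = Dθ/2 = 1.199 m. Hydraulic radius R = A/P = 0.2115/1.199 = 0.1764 m. Q_A = (1/0.028)·0.2115·0.1764^(2/3)·√0.01099 = 0.249 m³/s.
Channel B: For a triangular section with side slope z = 3: A = zy² = 3×0.897² = 2.414 m²; P = 2y√(1+z²) = 2×0.897×3.162 = 5.673 m. Hydraulic radius R = A/P = 2.414/5.673 = 0.4255 m. Q_B = (1/0.028)·2.414·0.4255^(2/3)·√0.01099 = 5.112 m³/s.
The larger discharge is 5.112 m³/s and the smaller is 0.249 m³/s; the ratio is 20.5.

20.5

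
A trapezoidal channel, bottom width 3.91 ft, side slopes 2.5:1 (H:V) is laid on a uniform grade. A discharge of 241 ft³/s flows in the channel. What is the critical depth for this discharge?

At critical depth, Q² T / (g A³) = 1, i.e. A³/T = Q²/g = 241²/32.2 = 1804.
At y = 3.12 ft: A³/T = 2500 — over.
At y = 2.29 ft: A³/T = 699.3 — short.
At y = 2.89 ft: A³/T = 1815 — close enough.

y_c = 2.89 ft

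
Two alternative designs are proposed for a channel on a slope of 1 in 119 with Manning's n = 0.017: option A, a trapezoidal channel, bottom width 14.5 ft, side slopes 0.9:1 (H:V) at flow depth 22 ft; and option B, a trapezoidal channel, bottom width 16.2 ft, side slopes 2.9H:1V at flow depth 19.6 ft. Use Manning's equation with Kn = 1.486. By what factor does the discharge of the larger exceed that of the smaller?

1.93

Channel A: With bottom width b = 14.5 ft and side slope z = 0.9: A = (b + zy)y = (14.5 + 0.9×22)×22 = 754.6 ft²; P = b + 2y√(1+z²) = 14.5 + 2×22×1.345 = 73.7 ft. Hydraulic radius R = A/P = 754.6/73.7 = 10.24 ft. Q_A = (1.486/0.017)·754.6·10.24^(2/3)·√0.008403 = 28510 ft³/s.
Channel B: With bottom width b = 16.2 ft and side slope z = 2.9: A = (b + zy)y = (16.2 + 2.9×19.6)×19.6 = 1432 ft²; P = b + 2y√(1+z²) = 16.2 + 2×19.6×3.068 = 136.4 ft. Hydraulic radius R = A/P = 1432/136.4 = 10.49 ft. Q_B = (1.486/0.017)·1432·10.49^(2/3)·√0.008403 = 54980 ft³/s.
The larger discharge is 54980 ft³/s and the smaller is 28510 ft³/s; the ratio is 1.93.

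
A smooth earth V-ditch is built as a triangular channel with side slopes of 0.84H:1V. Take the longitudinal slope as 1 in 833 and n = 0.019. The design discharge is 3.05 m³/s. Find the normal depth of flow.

Manning's equation rearranged: A R^(2/3) = nQ / (1·√S) = 0.019 × 3.05 / (√0.0012) = 1.673.
Try y = 2.17 m: A R^(2/3) = 3.112 — high.
Try y = 1.45 m: A R^(2/3) = 1.062 — low.
Try y = 1.72 m: A R^(2/3) = 1.675 — ≈ 1.673.

y_n = 1.72 m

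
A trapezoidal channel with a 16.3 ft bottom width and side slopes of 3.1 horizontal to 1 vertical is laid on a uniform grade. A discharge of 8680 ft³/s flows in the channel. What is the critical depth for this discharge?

y_c = 11.4 ft

At critical depth, Q² T / (g A³) = 1, i.e. A³/T = Q²/g = 8680²/32.2 = 2340000.
Try y = 8.77 ft: A³/T = 784900 — short.
Try y = 12.8 ft: A³/T = 3846000 — over.
Try y = 11.4 ft: A³/T = 2346000 — matches.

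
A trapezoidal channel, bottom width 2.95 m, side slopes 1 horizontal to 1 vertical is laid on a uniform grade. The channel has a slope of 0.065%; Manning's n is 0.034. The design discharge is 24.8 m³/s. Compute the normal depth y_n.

Manning's equation rearranged: A R^(2/3) = nQ / (1·√S) = 0.034 × 24.8 / (√0.00065) = 33.07.
Trying y = 4.26 m: A R^(2/3) = 49.53 — over.
Trying y = 2.6 m: A R^(2/3) = 18.06 — short.
Trying y = 3.51 m: A R^(2/3) = 33.06 — matches.

y_n = 3.51 m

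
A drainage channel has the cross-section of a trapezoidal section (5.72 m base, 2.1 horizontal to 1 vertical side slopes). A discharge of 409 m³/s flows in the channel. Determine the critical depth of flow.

At critical depth, Q² T / (g A³) = 1, i.e. A³/T = Q²/g = 409²/9.81 = 17050.
Try y = 6.11 m: A³/T = 46400 — over.
Try y = 4.81 m: A³/T = 17000 — matches.

y_c = 4.81 m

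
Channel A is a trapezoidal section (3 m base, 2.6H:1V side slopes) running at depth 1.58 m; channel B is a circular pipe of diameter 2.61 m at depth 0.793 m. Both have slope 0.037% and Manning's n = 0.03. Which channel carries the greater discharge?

Channel A: With bottom width b = 3 m and side slope z = 2.6: A = (b + zy)y = (3 + 2.6×1.58)×1.58 = 11.23 m²; P = b + 2y√(1+z²) = 3 + 2×1.58×2.786 = 11.8 m. Hydraulic radius R = A/P = 11.23/11.8 = 0.9515 m. Q_A = (1/0.03)·11.23·0.9515^(2/3)·√0.00037 = 6.966 m³/s.
Channel B: For a circular section of diameter D = 2.61 m at depth y = 0.793 m, the central angle is θ = 2 arccos(1 − 2y/D) = 2.335 rad. Then A = (D²/8)(θ − sin θ) = 1.374 m² and P = Dθ/2 = 3.048 m. Hydraulic radius R = A/P = 1.374/3.048 = 0.4508 m. Q_B = (1/0.03)·1.374·0.4508^(2/3)·√0.00037 = 0.5179 m³/s.
Q_A = 6.966 m³/s vs Q_B = 0.5179 m³/s, so channel A carries more.

channel A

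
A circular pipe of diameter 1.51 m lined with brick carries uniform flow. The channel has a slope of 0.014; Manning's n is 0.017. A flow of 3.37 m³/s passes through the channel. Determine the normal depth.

Manning's equation rearranged: A R^(2/3) = nQ / (1·√S) = 0.017 × 3.37 / (√0.014) = 0.4842.
Trying y = 0.594 m: A R^(2/3) = 0.3057 — short.
Trying y = 0.845 m: A R^(2/3) = 0.5634 — over.
Trying y = 0.771 m: A R^(2/3) = 0.4846 — ≈ 0.4842.

y_n = 0.771 m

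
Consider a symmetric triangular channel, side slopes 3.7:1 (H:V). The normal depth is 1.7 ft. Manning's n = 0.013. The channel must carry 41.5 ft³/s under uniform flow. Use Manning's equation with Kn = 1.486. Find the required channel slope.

S = 0.0015

For a triangular section with side slope z = 3.7: A = zy² = 3.7×1.7² = 10.69 ft²; P = 2y√(1+z²) = 2×1.7×3.833 = 13.03 ft.
Hydraulic radius R = A/P = 10.69/13.03 = 0.8206 ft.
From Manning's equation, S = [nQ / (1.486 A R^(2/3))]² = [0.013 × 41.5 / (1.486 × 10.69 × 0.8206^(2/3))]² = 0.0015.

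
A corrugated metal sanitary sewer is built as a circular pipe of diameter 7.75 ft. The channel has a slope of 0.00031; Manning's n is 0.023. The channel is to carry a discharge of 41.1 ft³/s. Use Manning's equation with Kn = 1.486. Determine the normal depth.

y_n = 3.84 ft

Manning's equation rearranged: A R^(2/3) = nQ / (1.486·√S) = 0.023 × 41.1 / (1.486 × √0.00031) = 36.13.
Try y = 2.65 ft: A R^(2/3) = 18.45 — too small.
Try y = 3.84 ft: A R^(2/3) = 36.1 — matches.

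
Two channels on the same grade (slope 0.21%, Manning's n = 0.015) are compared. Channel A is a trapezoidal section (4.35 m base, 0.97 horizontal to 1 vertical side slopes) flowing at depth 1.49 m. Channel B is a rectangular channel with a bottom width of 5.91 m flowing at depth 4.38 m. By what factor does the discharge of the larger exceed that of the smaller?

4.33

Channel A: With bottom width b = 4.35 m and side slope z = 0.97: A = (b + zy)y = (4.35 + 0.97×1.49)×1.49 = 8.635 m²; P = b + 2y√(1+z²) = 4.35 + 2×1.49×1.393 = 8.502 m. Hydraulic radius R = A/P = 8.635/8.502 = 1.016 m. Q_A = (1/0.015)·8.635·1.016^(2/3)·√0.0021 = 26.66 m³/s.
Channel B: Flow area A = b·y = 5.91 × 4.38 = 25.89 m². Wetted perimeter P = b + 2y = 5.91 + 2×4.38 = 14.67 m. Hydraulic radius R = A/P = 25.89/14.67 = 1.765 m. Q_B = (1/0.015)·25.89·1.765^(2/3)·√0.0021 = 115.5 m³/s.
The larger discharge is 115.5 m³/s and the smaller is 26.66 m³/s; the ratio is 4.33.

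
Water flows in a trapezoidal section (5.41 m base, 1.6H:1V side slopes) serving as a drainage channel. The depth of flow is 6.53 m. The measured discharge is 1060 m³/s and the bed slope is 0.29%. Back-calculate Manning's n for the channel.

With bottom width b = 5.41 m and side slope z = 1.6: A = (b + zy)y = (5.41 + 1.6×6.53)×6.53 = 103.6 m²; P = b + 2y√(1+z²) = 5.41 + 2×6.53×1.887 = 30.05 m.
Hydraulic radius R = A/P = 103.6/30.05 = 3.446 m.
Rearranging Manning's equation: n = (1/Q) A R^(2/3) S^(1/2) = (1/1060) × 103.6 × 3.446^(2/3) × √0.0029 = 0.012.

n = 0.012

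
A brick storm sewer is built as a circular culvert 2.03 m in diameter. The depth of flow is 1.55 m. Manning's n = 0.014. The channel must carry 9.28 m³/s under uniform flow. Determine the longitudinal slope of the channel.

For a circular section of diameter D = 2.03 m at depth y = 1.55 m, the central angle is θ = 2 arccos(1 − 2y/D) = 4.252 rad. Then A = (D²/8)(θ − sin θ) = 2.652 m² and P = Dθ/2 = 4.316 m.
Hydraulic radius R = A/P = 2.652/4.316 = 0.6144 m.
From Manning's equation, S = [nQ / (1 A R^(2/3))]² = [0.014 × 9.28 / (1 × 2.652 × 0.6144^(2/3))]² = 0.0046.

S = 0.0046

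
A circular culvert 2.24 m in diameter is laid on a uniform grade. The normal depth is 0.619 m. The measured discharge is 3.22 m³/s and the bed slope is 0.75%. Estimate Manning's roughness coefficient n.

n = 0.012

For a circular section of diameter D = 2.24 m at depth y = 0.619 m, the central angle is θ = 2 arccos(1 − 2y/D) = 2.214 rad. Then A = (D²/8)(θ − sin θ) = 0.8868 m² and P = Dθ/2 = 2.48 m.
Hydraulic radius R = A/P = 0.8868/2.48 = 0.3576 m.
Rearranging Manning's equation: n = (1/Q) A R^(2/3) S^(1/2) = (1/3.22) × 0.8868 × 0.3576^(2/3) × √0.0075 = 0.012.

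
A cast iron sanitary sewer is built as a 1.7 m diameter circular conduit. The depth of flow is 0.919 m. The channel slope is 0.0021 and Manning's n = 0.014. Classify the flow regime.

subcritical

For a circular section of diameter D = 1.7 m at depth y = 0.919 m, the central angle is θ = 2 arccos(1 − 2y/D) = 3.304 rad. Then A = (D²/8)(θ − sin θ) = 1.252 m² and P = Dθ/2 = 2.809 m.
Hydraulic radius R = A/P = 1.252/2.809 = 0.4458 m.
V = (1/n) R^(2/3) √S = (1/0.014) × 0.4458^(2/3) × √0.0021 = 1.91 m/s. Hydraulic depth D_h = A/T = 1.252/1.694 = 0.739 m.
Froude number Fr = V/√(g·D_h) = 1.91/√(9.81×0.739) = 0.709, which is less than 1, so the flow is subcritical.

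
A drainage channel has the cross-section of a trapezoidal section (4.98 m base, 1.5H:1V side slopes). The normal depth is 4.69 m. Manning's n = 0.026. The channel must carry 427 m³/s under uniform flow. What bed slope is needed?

S = 0.011

With bottom width b = 4.98 m and side slope z = 1.5: A = (b + zy)y = (4.98 + 1.5×4.69)×4.69 = 56.35 m²; P = b + 2y√(1+z²) = 4.98 + 2×4.69×1.803 = 21.89 m.
Hydraulic radius R = A/P = 56.35/21.89 = 2.574 m.
From Manning's equation, S = [nQ / (1 A R^(2/3))]² = [0.026 × 427 / (1 × 56.35 × 2.574^(2/3))]² = 0.011.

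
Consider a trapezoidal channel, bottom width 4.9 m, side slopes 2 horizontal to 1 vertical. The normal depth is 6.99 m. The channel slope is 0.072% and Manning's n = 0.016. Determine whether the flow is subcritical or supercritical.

subcritical

With bottom width b = 4.9 m and side slope z = 2: A = (b + zy)y = (4.9 + 2×6.99)×6.99 = 132 m²; P = b + 2y√(1+z²) = 4.9 + 2×6.99×2.236 = 36.16 m.
Hydraulic radius R = A/P = 132/36.16 = 3.65 m.
V = (1/n) R^(2/3) √S = (1/0.016) × 3.65^(2/3) × √0.00072 = 3.975 m/s. Hydraulic depth D_h = A/T = 132/32.86 = 4.016 m.
Froude number Fr = V/√(g·D_h) = 3.975/√(9.81×4.016) = 0.633, which is less than 1, so the flow is subcritical.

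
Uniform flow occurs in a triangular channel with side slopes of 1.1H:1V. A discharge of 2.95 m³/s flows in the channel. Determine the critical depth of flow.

At critical depth, Q² T / (g A³) = 1, i.e. A³/T = Q²/g = 2.95²/9.81 = 0.8871.
Try y = 0.91 m: A³/T = 0.3775 — low.
Try y = 1.08 m: A³/T = 0.8889 — matches.

y_c = 1.08 m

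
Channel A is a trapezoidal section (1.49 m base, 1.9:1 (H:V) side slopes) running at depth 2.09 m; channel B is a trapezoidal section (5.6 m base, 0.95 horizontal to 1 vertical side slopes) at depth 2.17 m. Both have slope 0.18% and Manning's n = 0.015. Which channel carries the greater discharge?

channel B

Channel A: With bottom width b = 1.49 m and side slope z = 1.9: A = (b + zy)y = (1.49 + 1.9×2.09)×2.09 = 11.41 m²; P = b + 2y√(1+z²) = 1.49 + 2×2.09×2.147 = 10.46 m. Hydraulic radius R = A/P = 11.41/10.46 = 1.091 m. Q_A = (1/0.015)·11.41·1.091^(2/3)·√0.0018 = 34.2 m³/s.
Channel B: With bottom width b = 5.6 m and side slope z = 0.95: A = (b + zy)y = (5.6 + 0.95×2.17)×2.17 = 16.63 m²; P = b + 2y√(1+z²) = 5.6 + 2×2.17×1.379 = 11.59 m. Hydraulic radius R = A/P = 16.63/11.59 = 1.435 m. Q_B = (1/0.015)·16.63·1.435^(2/3)·√0.0018 = 59.82 m³/s.
Q_A = 34.2 m³/s vs Q_B = 59.82 m³/s, so channel B carries more.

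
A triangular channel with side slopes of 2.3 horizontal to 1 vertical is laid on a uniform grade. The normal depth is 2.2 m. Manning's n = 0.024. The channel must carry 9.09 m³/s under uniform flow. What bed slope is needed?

S = 0.00038

For a triangular section with side slope z = 2.3: A = zy² = 2.3×2.2² = 11.13 m²; P = 2y√(1+z²) = 2×2.2×2.508 = 11.04 m.
Hydraulic radius R = A/P = 11.13/11.04 = 1.009 m.
From Manning's equation, S = [nQ / (1 A R^(2/3))]² = [0.024 × 9.09 / (1 × 11.13 × 1.009^(2/3))]² = 0.00038.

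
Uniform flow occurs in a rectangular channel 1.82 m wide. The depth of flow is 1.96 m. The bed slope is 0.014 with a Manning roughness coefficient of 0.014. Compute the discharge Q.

Flow area A = b·y = 1.82 × 1.96 = 3.567 m². Wetted perimeter P = b + 2y = 1.82 + 2×1.96 = 5.74 m.
Hydraulic radius R = A/P = 3.567/5.74 = 0.6215 m.
Manning's equation: Q = (1/n) A R^(2/3) S^(1/2) = (1/0.014) × 3.567 × 0.6215^(2/3) × 0.014^(1/2) = 22 m³/s.

Q = 22 m³/s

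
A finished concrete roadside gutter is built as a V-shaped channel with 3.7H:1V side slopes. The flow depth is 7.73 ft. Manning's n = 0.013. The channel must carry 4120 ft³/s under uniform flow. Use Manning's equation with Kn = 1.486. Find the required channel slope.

For a triangular section with side slope z = 3.7: A = zy² = 3.7×7.73² = 221.1 ft²; P = 2y√(1+z²) = 2×7.73×3.833 = 59.25 ft.
Hydraulic radius R = A/P = 221.1/59.25 = 3.731 ft.
From Manning's equation, S = [nQ / (1.486 A R^(2/3))]² = [0.013 × 4120 / (1.486 × 221.1 × 3.731^(2/3))]² = 0.00459.

S = 0.00459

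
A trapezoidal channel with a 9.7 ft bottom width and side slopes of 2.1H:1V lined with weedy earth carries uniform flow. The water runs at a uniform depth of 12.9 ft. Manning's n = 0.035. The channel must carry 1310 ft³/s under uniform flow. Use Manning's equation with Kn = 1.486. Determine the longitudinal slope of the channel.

With bottom width b = 9.7 ft and side slope z = 2.1: A = (b + zy)y = (9.7 + 2.1×12.9)×12.9 = 474.6 ft²; P = b + 2y√(1+z²) = 9.7 + 2×12.9×2.326 = 69.71 ft.
Hydraulic radius R = A/P = 474.6/69.71 = 6.808 ft.
From Manning's equation, S = [nQ / (1.486 A R^(2/3))]² = [0.035 × 1310 / (1.486 × 474.6 × 6.808^(2/3))]² = 0.000328.

S = 0.000328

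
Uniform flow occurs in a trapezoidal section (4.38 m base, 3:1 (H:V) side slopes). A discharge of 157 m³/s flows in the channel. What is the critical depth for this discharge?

At critical depth, Q² T / (g A³) = 1, i.e. A³/T = Q²/g = 157²/9.81 = 2513.
At y = 3.57 m: A³/T = 6060 — high.
At y = 2.14 m: A³/T = 716.9 — low.
At y = 2.9 m: A³/T = 2506 — matches.

y_c = 2.9 m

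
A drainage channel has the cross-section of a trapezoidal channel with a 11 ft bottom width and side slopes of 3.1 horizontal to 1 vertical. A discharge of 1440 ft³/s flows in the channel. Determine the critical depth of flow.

y_c = 5.19 ft

At critical depth, Q² T / (g A³) = 1, i.e. A³/T = Q²/g = 1440²/32.2 = 64400.
Try y = 5.84 ft: A³/T = 104000 — over.
Try y = 4.4 ft: A³/T = 33290 — short.
Try y = 5.19 ft: A³/T = 64360 — close enough.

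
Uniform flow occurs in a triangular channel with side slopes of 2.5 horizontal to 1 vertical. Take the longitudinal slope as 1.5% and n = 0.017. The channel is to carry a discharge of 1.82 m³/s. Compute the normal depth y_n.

Manning's equation rearranged: A R^(2/3) = nQ / (1·√S) = 0.017 × 1.82 / (√0.015) = 0.2526.
Try y = 0.385 m: A R^(2/3) = 0.1176 — too small.
Try y = 0.621 m: A R^(2/3) = 0.4207 — too large.
Try y = 0.513 m: A R^(2/3) = 0.2528 — close enough.

y_n = 0.513 m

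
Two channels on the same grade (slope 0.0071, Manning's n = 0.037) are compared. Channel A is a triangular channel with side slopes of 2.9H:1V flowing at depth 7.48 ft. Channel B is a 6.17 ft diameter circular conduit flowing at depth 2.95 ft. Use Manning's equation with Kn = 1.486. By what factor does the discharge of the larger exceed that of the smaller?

Channel A: For a triangular section with side slope z = 2.9: A = zy² = 2.9×7.48² = 162.3 ft²; P = 2y√(1+z²) = 2×7.48×3.068 = 45.89 ft. Hydraulic radius R = A/P = 162.3/45.89 = 3.536 ft. Q_A = (1.486/0.037)·162.3·3.536^(2/3)·√0.0071 = 1274 ft³/s.
Channel B: For a circular section of diameter D = 6.17 ft at depth y = 2.95 ft, the central angle is θ = 2 arccos(1 − 2y/D) = 3.054 rad. Then A = (D²/8)(θ − sin θ) = 14.12 ft² and P = Dθ/2 = 9.422 ft. Hydraulic radius R = A/P = 14.12/9.422 = 1.498 ft. Q_B = (1.486/0.037)·14.12·1.498^(2/3)·√0.0071 = 62.55 ft³/s.
The larger discharge is 1274 ft³/s and the smaller is 62.55 ft³/s; the ratio is 20.4.

20.4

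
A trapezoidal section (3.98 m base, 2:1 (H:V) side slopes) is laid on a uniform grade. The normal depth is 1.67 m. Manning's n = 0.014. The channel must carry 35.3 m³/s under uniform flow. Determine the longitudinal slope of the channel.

With bottom width b = 3.98 m and side slope z = 2: A = (b + zy)y = (3.98 + 2×1.67)×1.67 = 12.22 m²; P = b + 2y√(1+z²) = 3.98 + 2×1.67×2.236 = 11.45 m.
Hydraulic radius R = A/P = 12.22/11.45 = 1.068 m.
From Manning's equation, S = [nQ / (1 A R^(2/3))]² = [0.014 × 35.3 / (1 × 12.22 × 1.068^(2/3))]² = 0.0015.

S = 0.0015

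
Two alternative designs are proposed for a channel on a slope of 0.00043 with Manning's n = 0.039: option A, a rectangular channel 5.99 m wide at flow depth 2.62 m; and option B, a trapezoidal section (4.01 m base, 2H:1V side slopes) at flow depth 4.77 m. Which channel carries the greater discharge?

Channel A: Flow area A = b·y = 5.99 × 2.62 = 15.69 m². Wetted perimeter P = b + 2y = 5.99 + 2×2.62 = 11.23 m. Hydraulic radius R = A/P = 15.69/11.23 = 1.397 m. Q_A = (1/0.039)·15.69·1.397^(2/3)·√0.00043 = 10.43 m³/s.
Channel B: With bottom width b = 4.01 m and side slope z = 2: A = (b + zy)y = (4.01 + 2×4.77)×4.77 = 64.63 m²; P = b + 2y√(1+z²) = 4.01 + 2×4.77×2.236 = 25.34 m. Hydraulic radius R = A/P = 64.63/25.34 = 2.55 m. Q_B = (1/0.039)·64.63·2.55^(2/3)·√0.00043 = 64.15 m³/s.
Q_A = 10.43 m³/s vs Q_B = 64.15 m³/s, so channel B carries more.

channel B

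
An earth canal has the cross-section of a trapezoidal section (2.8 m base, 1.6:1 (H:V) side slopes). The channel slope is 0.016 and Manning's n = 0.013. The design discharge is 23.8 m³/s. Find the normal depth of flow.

y_n = 0.843 m

Manning's equation rearranged: A R^(2/3) = nQ / (1·√S) = 0.013 × 23.8 / (√0.016) = 2.446.
At y = 0.599 m: A R^(2/3) = 1.312 — short.
At y = 0.843 m: A R^(2/3) = 2.446 — matches.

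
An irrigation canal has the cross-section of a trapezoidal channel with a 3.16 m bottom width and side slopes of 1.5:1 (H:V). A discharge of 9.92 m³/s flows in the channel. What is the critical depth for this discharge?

At critical depth, Q² T / (g A³) = 1, i.e. A³/T = Q²/g = 9.92²/9.81 = 10.03.
At y = 1.07 m: A³/T = 20.81 — high.
At y = 0.614 m: A³/T = 3.145 — low.
At y = 0.867 m: A³/T = 10.04 — close enough.

y_c = 0.867 m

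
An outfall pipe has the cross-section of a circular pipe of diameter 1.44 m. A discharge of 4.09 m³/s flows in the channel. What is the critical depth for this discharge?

y_c = 1.07 m

At critical depth, Q² T / (g A³) = 1, i.e. A³/T = Q²/g = 4.09²/9.81 = 1.705.
Trying y = 0.955 m: A³/T = 1.107 — low.
Trying y = 1.3 m: A³/T = 4.341 — high.
Trying y = 1.07 m: A³/T = 1.737 — ≈ 1.705.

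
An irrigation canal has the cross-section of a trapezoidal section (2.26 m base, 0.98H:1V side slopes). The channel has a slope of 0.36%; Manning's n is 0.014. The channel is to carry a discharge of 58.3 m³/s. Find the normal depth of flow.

y_n = 2.48 m

Manning's equation rearranged: A R^(2/3) = nQ / (1·√S) = 0.014 × 58.3 / (√0.0036) = 13.6.
Try y = 2.1 m: A R^(2/3) = 9.744 — short.
Try y = 2.87 m: A R^(2/3) = 18.34 — over.
Try y = 2.48 m: A R^(2/3) = 13.6 — ≈ 13.6.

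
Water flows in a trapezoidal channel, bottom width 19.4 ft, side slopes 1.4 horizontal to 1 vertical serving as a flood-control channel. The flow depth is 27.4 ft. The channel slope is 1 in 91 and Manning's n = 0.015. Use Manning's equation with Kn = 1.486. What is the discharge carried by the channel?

Q = 95100 ft³/s

With bottom width b = 19.4 ft and side slope z = 1.4: A = (b + zy)y = (19.4 + 1.4×27.4)×27.4 = 1583 ft²; P = b + 2y√(1+z²) = 19.4 + 2×27.4×1.72 = 113.7 ft.
Hydraulic radius R = A/P = 1583/113.7 = 13.92 ft.
Manning's equation: Q = (1.486/n) A R^(2/3) S^(1/2) = (1.486/0.015) × 1583 × 13.92^(2/3) × 0.01099^(1/2) = 95100 ft³/s.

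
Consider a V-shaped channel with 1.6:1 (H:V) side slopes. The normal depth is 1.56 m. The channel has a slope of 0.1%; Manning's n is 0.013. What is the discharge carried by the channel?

For a triangular section with side slope z = 1.6: A = zy² = 1.6×1.56² = 3.894 m²; P = 2y√(1+z²) = 2×1.56×1.887 = 5.887 m.
Hydraulic radius R = A/P = 3.894/5.887 = 0.6614 m.
Manning's equation: Q = (1/n) A R^(2/3) S^(1/2) = (1/0.013) × 3.894 × 0.6614^(2/3) × 0.001^(1/2) = 7.19 m³/s.

Q = 7.19 m³/s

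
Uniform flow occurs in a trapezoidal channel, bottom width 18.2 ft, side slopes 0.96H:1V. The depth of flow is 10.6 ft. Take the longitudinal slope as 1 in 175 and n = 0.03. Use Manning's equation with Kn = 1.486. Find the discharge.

Q = 3850 ft³/s

With bottom width b = 18.2 ft and side slope z = 0.96: A = (b + zy)y = (18.2 + 0.96×10.6)×10.6 = 300.8 ft²; P = b + 2y√(1+z²) = 18.2 + 2×10.6×1.386 = 47.59 ft.
Hydraulic radius R = A/P = 300.8/47.59 = 6.321 ft.
Manning's equation: Q = (1.486/n) A R^(2/3) S^(1/2) = (1.486/0.03) × 300.8 × 6.321^(2/3) × 0.005714^(1/2) = 3850 ft³/s.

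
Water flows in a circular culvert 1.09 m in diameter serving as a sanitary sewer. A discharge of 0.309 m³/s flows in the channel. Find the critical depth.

y_c = 0.303 m

At critical depth, Q² T / (g A³) = 1, i.e. A³/T = Q²/g = 0.309²/9.81 = 0.009733.
Trying y = 0.228 m: A³/T = 0.003206 — low.
Trying y = 0.339 m: A³/T = 0.01502 — high.
Trying y = 0.303 m: A³/T = 0.009719 — close enough.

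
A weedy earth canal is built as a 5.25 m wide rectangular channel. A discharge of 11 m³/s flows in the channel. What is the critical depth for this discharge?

y_c = 0.765 m

For a rectangular channel, critical depth y_c = (q²/g)^(1/3) where q = Q/b = 11/5.25 = 2.095 m²/s.
So y_c = (2.095²/9.81)^(1/3) = 0.765 m.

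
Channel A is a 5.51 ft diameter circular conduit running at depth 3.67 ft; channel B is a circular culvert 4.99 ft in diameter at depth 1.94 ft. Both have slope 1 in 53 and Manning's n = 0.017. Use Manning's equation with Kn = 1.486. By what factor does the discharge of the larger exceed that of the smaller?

3.19

Channel A: For a circular section of diameter D = 5.51 ft at depth y = 3.67 ft, the central angle is θ = 2 arccos(1 − 2y/D) = 3.819 rad. Then A = (D²/8)(θ − sin θ) = 16.87 ft² and P = Dθ/2 = 10.52 ft. Hydraulic radius R = A/P = 16.87/10.52 = 1.604 ft. Q_A = (1.486/0.017)·16.87·1.604^(2/3)·√0.01887 = 277.5 ft³/s.
Channel B: For a circular section of diameter D = 4.99 ft at depth y = 1.94 ft, the central angle is θ = 2 arccos(1 − 2y/D) = 2.693 rad. Then A = (D²/8)(θ − sin θ) = 7.032 ft² and P = Dθ/2 = 6.719 ft. Hydraulic radius R = A/P = 7.032/6.719 = 1.047 ft. Q_B = (1.486/0.017)·7.032·1.047^(2/3)·√0.01887 = 87.03 ft³/s.
The larger discharge is 277.5 ft³/s and the smaller is 87.03 ft³/s; the ratio is 3.19.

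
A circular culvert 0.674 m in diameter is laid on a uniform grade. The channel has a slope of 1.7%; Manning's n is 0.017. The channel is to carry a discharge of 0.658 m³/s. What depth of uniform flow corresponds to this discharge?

y_n = 0.451 m

Manning's equation rearranged: A R^(2/3) = nQ / (1·√S) = 0.017 × 0.658 / (√0.017) = 0.08579.
Try y = 0.35 m: A R^(2/3) = 0.058 — too small.
Try y = 0.451 m: A R^(2/3) = 0.08576 — close enough.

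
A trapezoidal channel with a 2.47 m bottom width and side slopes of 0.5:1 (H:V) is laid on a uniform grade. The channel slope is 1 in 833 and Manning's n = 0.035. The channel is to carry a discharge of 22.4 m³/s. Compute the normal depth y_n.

y_n = 3.87 m

Manning's equation rearranged: A R^(2/3) = nQ / (1·√S) = 0.035 × 22.4 / (√0.0012) = 22.63.
At y = 3.41 m: A R^(2/3) = 17.9 — low.
At y = 4.77 m: A R^(2/3) = 33.8 — high.
At y = 3.87 m: A R^(2/3) = 22.66 — matches.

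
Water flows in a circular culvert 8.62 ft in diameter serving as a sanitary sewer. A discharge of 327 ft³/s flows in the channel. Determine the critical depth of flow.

y_c = 4.47 ft

At critical depth, Q² T / (g A³) = 1, i.e. A³/T = Q²/g = 327²/32.2 = 3321.
At y = 5.22 ft: A³/T = 5995 — over.
At y = 3.82 ft: A³/T = 1817 — short.
At y = 4.47 ft: A³/T = 3313 — matches.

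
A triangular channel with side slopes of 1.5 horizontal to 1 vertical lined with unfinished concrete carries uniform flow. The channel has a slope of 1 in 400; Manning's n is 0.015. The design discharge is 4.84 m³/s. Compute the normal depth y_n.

Manning's equation rearranged: A R^(2/3) = nQ / (1·√S) = 0.015 × 4.84 / (√0.0025) = 1.452.
Try y = 1.53 m: A R^(2/3) = 2.598 — over.
Try y = 0.959 m: A R^(2/3) = 0.7476 — short.
Try y = 1.23 m: A R^(2/3) = 1.452 — close enough.

y_n = 1.23 m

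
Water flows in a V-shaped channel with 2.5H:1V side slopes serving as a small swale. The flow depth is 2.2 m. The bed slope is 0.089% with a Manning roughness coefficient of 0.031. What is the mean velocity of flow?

For a triangular section with side slope z = 2.5: A = zy² = 2.5×2.2² = 12.1 m²; P = 2y√(1+z²) = 2×2.2×2.693 = 11.85 m.
Hydraulic radius R = A/P = 12.1/11.85 = 1.021 m.
From Manning's equation, V = (1/n) R^(2/3) S^(1/2) = (1/0.031) × 1.021^(2/3) × 0.00089^(1/2) = 0.976 m/s.

V = 0.976 m/s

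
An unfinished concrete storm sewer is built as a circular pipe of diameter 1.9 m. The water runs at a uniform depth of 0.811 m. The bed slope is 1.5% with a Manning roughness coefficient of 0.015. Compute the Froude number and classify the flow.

For a circular section of diameter D = 1.9 m at depth y = 0.811 m, the central angle is θ = 2 arccos(1 − 2y/D) = 2.848 rad. Then A = (D²/8)(θ − sin θ) = 1.154 m² and P = Dθ/2 = 2.706 m.
Hydraulic radius R = A/P = 1.154/2.706 = 0.4267 m.
V = (1/n) R^(2/3) √S = (1/0.015) × 0.4267^(2/3) × √0.015 = 4.628 m/s. Hydraulic depth D_h = A/T = 1.154/1.88 = 0.6142 m.
Froude number Fr = V/√(g·D_h) = 4.628/√(9.81×0.6142) = 1.89, which is greater than 1, so the flow is supercritical.

supercritical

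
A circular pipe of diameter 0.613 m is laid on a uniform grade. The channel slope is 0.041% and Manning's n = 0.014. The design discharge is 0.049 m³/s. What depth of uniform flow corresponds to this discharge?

Manning's equation rearranged: A R^(2/3) = nQ / (1·√S) = 0.014 × 0.049 / (√0.00041) = 0.03388.
At y = 0.189 m: A R^(2/3) = 0.01745 — low.
At y = 0.336 m: A R^(2/3) = 0.04923 — high.
At y = 0.27 m: A R^(2/3) = 0.03389 — close enough.

y_n = 0.27 m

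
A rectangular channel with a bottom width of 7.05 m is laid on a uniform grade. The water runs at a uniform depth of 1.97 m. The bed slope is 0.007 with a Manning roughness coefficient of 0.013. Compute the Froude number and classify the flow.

supercritical

Flow area A = b·y = 7.05 × 1.97 = 13.89 m². Wetted perimeter P = b + 2y = 7.05 + 2×1.97 = 10.99 m.
Hydraulic radius R = A/P = 13.89/10.99 = 1.264 m.
V = (1/n) R^(2/3) √S = (1/0.013) × 1.264^(2/3) × √0.007 = 7.523 m/s. Hydraulic depth D_h = A/T = 13.89/7.05 = 1.97 m.
Froude number Fr = V/√(g·D_h) = 7.523/√(9.81×1.97) = 1.71, which is greater than 1, so the flow is supercritical.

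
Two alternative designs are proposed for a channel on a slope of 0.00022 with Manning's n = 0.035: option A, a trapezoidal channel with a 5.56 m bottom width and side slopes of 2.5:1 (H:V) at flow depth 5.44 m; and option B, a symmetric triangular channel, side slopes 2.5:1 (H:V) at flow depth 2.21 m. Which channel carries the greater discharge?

Channel A: With bottom width b = 5.56 m and side slope z = 2.5: A = (b + zy)y = (5.56 + 2.5×5.44)×5.44 = 104.2 m²; P = b + 2y√(1+z²) = 5.56 + 2×5.44×2.693 = 34.86 m. Hydraulic radius R = A/P = 104.2/34.86 = 2.99 m. Q_A = (1/0.035)·104.2·2.99^(2/3)·√0.00022 = 91.68 m³/s.
Channel B: For a triangular section with side slope z = 2.5: A = zy² = 2.5×2.21² = 12.21 m²; P = 2y√(1+z²) = 2×2.21×2.693 = 11.9 m. Hydraulic radius R = A/P = 12.21/11.9 = 1.026 m. Q_B = (1/0.035)·12.21·1.026^(2/3)·√0.00022 = 5.264 m³/s.
Q_A = 91.68 m³/s vs Q_B = 5.264 m³/s, so channel A carries more.

channel A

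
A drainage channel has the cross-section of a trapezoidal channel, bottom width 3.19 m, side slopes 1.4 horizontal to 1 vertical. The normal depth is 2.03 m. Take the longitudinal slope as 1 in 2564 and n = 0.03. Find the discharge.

With bottom width b = 3.19 m and side slope z = 1.4: A = (b + zy)y = (3.19 + 1.4×2.03)×2.03 = 12.24 m²; P = b + 2y√(1+z²) = 3.19 + 2×2.03×1.72 = 10.18 m.
Hydraulic radius R = A/P = 12.24/10.18 = 1.203 m.
Manning's equation: Q = (1/n) A R^(2/3) S^(1/2) = (1/0.03) × 12.24 × 1.203^(2/3) × 0.00039^(1/2) = 9.12 m³/s.

Q = 9.12 m³/s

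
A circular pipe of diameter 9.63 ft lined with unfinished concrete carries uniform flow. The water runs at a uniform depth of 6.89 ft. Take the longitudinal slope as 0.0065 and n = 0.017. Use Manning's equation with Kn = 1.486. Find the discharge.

Q = 794 ft³/s

For a circular section of diameter D = 9.63 ft at depth y = 6.89 ft, the central angle is θ = 2 arccos(1 − 2y/D) = 4.033 rad. Then A = (D²/8)(θ − sin θ) = 55.76 ft² and P = Dθ/2 = 19.42 ft.
Hydraulic radius R = A/P = 55.76/19.42 = 2.872 ft.
Manning's equation: Q = (1.486/n) A R^(2/3) S^(1/2) = (1.486/0.017) × 55.76 × 2.872^(2/3) × 0.0065^(1/2) = 794 ft³/s.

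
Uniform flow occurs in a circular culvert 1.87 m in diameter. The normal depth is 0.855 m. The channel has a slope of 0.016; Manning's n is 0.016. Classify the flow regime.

For a circular section of diameter D = 1.87 m at depth y = 0.855 m, the central angle is θ = 2 arccos(1 − 2y/D) = 2.97 rad. Then A = (D²/8)(θ − sin θ) = 1.224 m² and P = Dθ/2 = 2.777 m.
Hydraulic radius R = A/P = 1.224/2.777 = 0.4407 m.
V = (1/n) R^(2/3) √S = (1/0.016) × 0.4407^(2/3) × √0.016 = 4.578 m/s. Hydraulic depth D_h = A/T = 1.224/1.863 = 0.6569 m.
Froude number Fr = V/√(g·D_h) = 4.578/√(9.81×0.6569) = 1.8, which is greater than 1, so the flow is supercritical.

supercritical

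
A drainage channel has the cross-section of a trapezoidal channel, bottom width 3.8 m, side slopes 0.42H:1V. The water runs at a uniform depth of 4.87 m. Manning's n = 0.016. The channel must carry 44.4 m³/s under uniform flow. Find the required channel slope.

With bottom width b = 3.8 m and side slope z = 0.42: A = (b + zy)y = (3.8 + 0.42×4.87)×4.87 = 28.47 m²; P = b + 2y√(1+z²) = 3.8 + 2×4.87×1.085 = 14.36 m.
Hydraulic radius R = A/P = 28.47/14.36 = 1.982 m.
From Manning's equation, S = [nQ / (1 A R^(2/3))]² = [0.016 × 44.4 / (1 × 28.47 × 1.982^(2/3))]² = 0.00025.

S = 0.00025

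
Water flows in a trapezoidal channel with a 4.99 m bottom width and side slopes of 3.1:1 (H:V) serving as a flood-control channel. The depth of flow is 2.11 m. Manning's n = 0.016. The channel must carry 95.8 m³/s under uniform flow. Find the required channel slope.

S = 0.0028

With bottom width b = 4.99 m and side slope z = 3.1: A = (b + zy)y = (4.99 + 3.1×2.11)×2.11 = 24.33 m²; P = b + 2y√(1+z²) = 4.99 + 2×2.11×3.257 = 18.74 m.
Hydraulic radius R = A/P = 24.33/18.74 = 1.299 m.
From Manning's equation, S = [nQ / (1 A R^(2/3))]² = [0.016 × 95.8 / (1 × 24.33 × 1.299^(2/3))]² = 0.0028.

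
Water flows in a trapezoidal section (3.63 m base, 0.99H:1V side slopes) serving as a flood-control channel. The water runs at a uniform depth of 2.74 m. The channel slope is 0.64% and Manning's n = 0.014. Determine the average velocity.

V = 7.6 m/s

With bottom width b = 3.63 m and side slope z = 0.99: A = (b + zy)y = (3.63 + 0.99×2.74)×2.74 = 17.38 m²; P = b + 2y√(1+z²) = 3.63 + 2×2.74×1.407 = 11.34 m.
Hydraulic radius R = A/P = 17.38/11.34 = 1.532 m.
From Manning's equation, V = (1/n) R^(2/3) S^(1/2) = (1/0.014) × 1.532^(2/3) × 0.0064^(1/2) = 7.6 m/s.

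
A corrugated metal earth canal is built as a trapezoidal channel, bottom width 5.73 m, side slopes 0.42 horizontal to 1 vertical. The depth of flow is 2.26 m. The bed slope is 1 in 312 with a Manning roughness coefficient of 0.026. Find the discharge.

With bottom width b = 5.73 m and side slope z = 0.42: A = (b + zy)y = (5.73 + 0.42×2.26)×2.26 = 15.09 m²; P = b + 2y√(1+z²) = 5.73 + 2×2.26×1.085 = 10.63 m.
Hydraulic radius R = A/P = 15.09/10.63 = 1.42 m.
Manning's equation: Q = (1/n) A R^(2/3) S^(1/2) = (1/0.026) × 15.09 × 1.42^(2/3) × 0.003205^(1/2) = 41.5 m³/s.

Q = 41.5 m³/s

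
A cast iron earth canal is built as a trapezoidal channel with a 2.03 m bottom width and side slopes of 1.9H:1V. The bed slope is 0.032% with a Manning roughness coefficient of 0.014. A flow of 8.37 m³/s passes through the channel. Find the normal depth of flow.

y_n = 1.49 m

Manning's equation rearranged: A R^(2/3) = nQ / (1·√S) = 0.014 × 8.37 / (√0.00032) = 6.551.
Try y = 1.25 m: A R^(2/3) = 4.522 — short.
Try y = 1.49 m: A R^(2/3) = 6.547 — ≈ 6.551.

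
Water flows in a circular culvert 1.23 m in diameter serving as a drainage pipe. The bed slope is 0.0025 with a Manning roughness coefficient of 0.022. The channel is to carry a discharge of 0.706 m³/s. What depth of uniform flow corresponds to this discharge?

Manning's equation rearranged: A R^(2/3) = nQ / (1·√S) = 0.022 × 0.706 / (√0.0025) = 0.3106.
At y = 0.844 m: A R^(2/3) = 0.4414 — over.
At y = 0.561 m: A R^(2/3) = 0.2309 — short.
At y = 0.668 m: A R^(2/3) = 0.3106 — ≈ 0.3106.

y_n = 0.668 m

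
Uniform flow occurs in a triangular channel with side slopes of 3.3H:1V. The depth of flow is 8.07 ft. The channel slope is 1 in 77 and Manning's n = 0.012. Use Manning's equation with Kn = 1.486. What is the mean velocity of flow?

V = 34.7 ft/s

For a triangular section with side slope z = 3.3: A = zy² = 3.3×8.07² = 214.9 ft²; P = 2y√(1+z²) = 2×8.07×3.448 = 55.65 ft.
Hydraulic radius R = A/P = 214.9/55.65 = 3.862 ft.
From Manning's equation, V = (1.486/n) R^(2/3) S^(1/2) = (1.486/0.012) × 3.862^(2/3) × 0.01299^(1/2) = 34.7 ft/s.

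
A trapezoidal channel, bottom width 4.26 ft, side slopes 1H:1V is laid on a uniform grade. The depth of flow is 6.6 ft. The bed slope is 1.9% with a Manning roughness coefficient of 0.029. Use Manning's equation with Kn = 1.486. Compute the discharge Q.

With bottom width b = 4.26 ft and side slope z = 1: A = (b + zy)y = (4.26 + 1×6.6)×6.6 = 71.68 ft²; P = b + 2y√(1+z²) = 4.26 + 2×6.6×1.414 = 22.93 ft.
Hydraulic radius R = A/P = 71.68/22.93 = 3.126 ft.
Manning's equation: Q = (1.486/n) A R^(2/3) S^(1/2) = (1.486/0.029) × 71.68 × 3.126^(2/3) × 0.019^(1/2) = 1080 ft³/s.

Q = 1080 ft³/s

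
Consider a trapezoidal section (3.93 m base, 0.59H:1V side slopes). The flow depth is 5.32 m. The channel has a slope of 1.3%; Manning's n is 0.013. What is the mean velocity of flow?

V = 15.3 m/s

With bottom width b = 3.93 m and side slope z = 0.59: A = (b + zy)y = (3.93 + 0.59×5.32)×5.32 = 37.61 m²; P = b + 2y√(1+z²) = 3.93 + 2×5.32×1.161 = 16.28 m.
Hydraulic radius R = A/P = 37.61/16.28 = 2.309 m.
From Manning's equation, V = (1/n) R^(2/3) S^(1/2) = (1/0.013) × 2.309^(2/3) × 0.013^(1/2) = 15.3 m/s.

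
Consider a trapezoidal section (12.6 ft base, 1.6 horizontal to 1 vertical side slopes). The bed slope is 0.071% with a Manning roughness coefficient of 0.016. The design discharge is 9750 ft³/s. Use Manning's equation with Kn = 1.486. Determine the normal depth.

Manning's equation rearranged: A R^(2/3) = nQ / (1.486·√S) = 0.016 × 9750 / (1.486 × √0.00071) = 3940.
Trying y = 21.7 ft: A R^(2/3) = 5038 — too large.
Trying y = 13.3 ft: A R^(2/3) = 1677 — too small.
Trying y = 19.5 ft: A R^(2/3) = 3941 — ≈ 3940.

y_n = 19.5 ft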